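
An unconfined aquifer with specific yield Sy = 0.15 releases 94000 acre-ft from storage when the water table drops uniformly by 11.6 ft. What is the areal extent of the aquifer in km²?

Δh = 11.6 ft = 3.536 m
ΔV = 94000 acre-ft = 1.159 × 10^8 m³
A = ΔV / (Sy × Δh) = 1.159 × 10^8 / (0.15 × 3.536) = 2.186 × 10^8 m²
A = 2.186 × 10^8 m² = 218.6 km²

A ≈ 219 km²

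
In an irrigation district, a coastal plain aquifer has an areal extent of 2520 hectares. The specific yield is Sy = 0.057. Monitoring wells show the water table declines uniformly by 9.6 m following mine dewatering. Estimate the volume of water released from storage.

A = 2520 hectares = 2.52 × 10^7 m²
ΔV = Sy × A × Δh = 0.057 × 2.52 × 10^7 m² × 9.6 m = 1.379 × 10^7 m³

ΔV ≈ 1.38 × 10^7 m³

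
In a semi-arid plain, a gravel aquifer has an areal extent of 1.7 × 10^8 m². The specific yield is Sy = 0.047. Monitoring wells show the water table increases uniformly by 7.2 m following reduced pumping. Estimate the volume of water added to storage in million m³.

ΔV ≈ 57.5 million m³

ΔV = Sy × A × Δh = 0.047 × 1.7 × 10^8 m² × 7.2 m = 5.753 × 10^7 m³
ΔV = 5.753 × 10^7 m³ = 57.53 million m³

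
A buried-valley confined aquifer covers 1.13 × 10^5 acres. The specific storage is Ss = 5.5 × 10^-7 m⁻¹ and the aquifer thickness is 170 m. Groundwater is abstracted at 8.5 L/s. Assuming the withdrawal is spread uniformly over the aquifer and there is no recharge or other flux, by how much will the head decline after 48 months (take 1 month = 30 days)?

S = Ss × b = 5.5 × 10^-7 m⁻¹ × 170 m = 9.35 × 10^-5
A = 1.13 × 10^5 acres = 4.573 × 10^8 m²
Q = 8.5 L/s = 734.4 m³/d
t = 48 months = 1440 d
ΔV = Q × t = 734.4 m³/d × 1440 d = 1.058 × 10^6 m³
Δh = ΔV / (S × A) = 1.058 × 10^6 / (9.35 × 10^-5 × 4.573 × 10^8) = 24.73 m

Δh ≈ 24.7 m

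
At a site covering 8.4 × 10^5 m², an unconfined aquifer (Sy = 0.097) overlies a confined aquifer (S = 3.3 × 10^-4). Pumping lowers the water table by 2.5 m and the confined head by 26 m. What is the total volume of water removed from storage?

ΔV ≈ 2.11 × 10^5 m³

Unconfined: ΔV_u = Sy × A × Δh_u = 0.097 × 8.4 × 10^5 × 2.5 = 2.037 × 10^5 m³
Confined: ΔV_c = S × A × Δh_c = 3.3 × 10^-4 × 8.4 × 10^5 × 26 = 7207 m³
Total ΔV = 2.037 × 10^5 + 7207 = 2.109 × 10^5 m³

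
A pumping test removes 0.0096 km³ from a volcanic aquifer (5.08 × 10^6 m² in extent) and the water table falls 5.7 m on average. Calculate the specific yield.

ΔV = 0.0096 km³ = 9.6 × 10^6 m³
Sy = ΔV / (A × Δh) = 9.6 × 10^6 m³ / (5.08 × 10^6 m² × 5.7 m) = 0.3315

Sy ≈ 0.33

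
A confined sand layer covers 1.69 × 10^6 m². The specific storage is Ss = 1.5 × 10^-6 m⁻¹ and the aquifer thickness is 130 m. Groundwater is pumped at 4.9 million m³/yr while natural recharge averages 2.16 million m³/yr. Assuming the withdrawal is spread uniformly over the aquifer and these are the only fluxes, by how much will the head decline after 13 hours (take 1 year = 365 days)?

Δh ≈ 12.3 m

S = Ss × b = 1.5 × 10^-6 m⁻¹ × 130 m = 1.95 × 10^-4
Net abstraction = 4.9 − 2.16 = 2.74 million m³/yr
Q_net = 2.74 million m³/yr = 7507 m³/d
t = 13 hours = 0.5417 d
ΔV = Q × t = 7507 m³/d × 0.5417 d = 4066 m³
Δh = ΔV / (S × A) = 4066 / (1.95 × 10^-4 × 1.69 × 10^6) = 12.34 m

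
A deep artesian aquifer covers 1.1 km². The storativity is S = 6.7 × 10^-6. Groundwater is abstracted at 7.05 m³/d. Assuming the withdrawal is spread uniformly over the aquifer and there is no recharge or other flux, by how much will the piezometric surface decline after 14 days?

Δh ≈ 13.4 m

A = 1.1 km² = 1.1 × 10^6 m²
ΔV = Q × t = 7.05 m³/d × 14 d = 98.7 m³
Δh = ΔV / (S × A) = 98.7 / (6.7 × 10^-6 × 1.1 × 10^6) = 13.39 m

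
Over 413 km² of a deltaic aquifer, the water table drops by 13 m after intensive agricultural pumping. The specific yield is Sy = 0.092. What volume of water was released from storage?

A = 413 km² = 4.13 × 10^8 m²
ΔV = Sy × A × Δh = 0.092 × 4.13 × 10^8 m² × 13 m = 4.939 × 10^8 m³

ΔV ≈ 4.94 × 10^8 m³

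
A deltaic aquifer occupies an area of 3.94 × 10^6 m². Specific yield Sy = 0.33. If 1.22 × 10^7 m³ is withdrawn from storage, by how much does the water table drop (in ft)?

Δh = ΔV / (Sy × A) = 1.22 × 10^7 m³ / (0.33 × 3.94 × 10^6 m²) = 9.383 m
Δh = 9.383 m = 30.78 ft

Δh ≈ 30.8 ft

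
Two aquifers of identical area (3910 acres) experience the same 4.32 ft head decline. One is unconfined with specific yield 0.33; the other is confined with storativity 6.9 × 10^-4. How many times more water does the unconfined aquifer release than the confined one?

ΔV_u / ΔV_c ≈ 478

A = 3910 acres = 1.582 × 10^7 m²
Δh = 4.32 ft = 1.317 m
Unconfined: ΔV_u = Sy × A × Δh = 0.33 × 1.582 × 10^7 × 1.317 = 6.876 × 10^6 m³
Confined: ΔV_c = S × A × Δh = 6.9 × 10^-4 × 1.582 × 10^7 × 1.317 = 14380 m³
Ratio = ΔV_u / ΔV_c = Sy / S = 0.33 / 6.9 × 10^-4 = 478.3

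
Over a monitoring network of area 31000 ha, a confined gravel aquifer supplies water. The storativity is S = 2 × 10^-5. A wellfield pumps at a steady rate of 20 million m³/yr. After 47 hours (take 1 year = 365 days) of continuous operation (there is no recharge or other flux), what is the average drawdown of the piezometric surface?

Δh ≈ 17.3 m

A = 31000 ha = 3.1 × 10^8 m²
Q = 20 million m³/yr = 54790 m³/d
t = 47 hours = 1.958 d
ΔV = Q × t = 54790 m³/d × 1.958 d = 1.073 × 10^5 m³
Δh = ΔV / (S × A) = 1.073 × 10^5 / (2 × 10^-5 × 3.1 × 10^8) = 17.31 m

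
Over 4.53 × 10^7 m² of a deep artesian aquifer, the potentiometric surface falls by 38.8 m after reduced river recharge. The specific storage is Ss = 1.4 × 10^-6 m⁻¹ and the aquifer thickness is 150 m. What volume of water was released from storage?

ΔV ≈ 3.69 × 10^5 m³

S = Ss × b = 1.4 × 10^-6 m⁻¹ × 150 m = 2.1 × 10^-4
ΔV = S × A × Δh = 2.1 × 10^-4 × 4.53 × 10^7 m² × 38.8 m = 3.691 × 10^5 m³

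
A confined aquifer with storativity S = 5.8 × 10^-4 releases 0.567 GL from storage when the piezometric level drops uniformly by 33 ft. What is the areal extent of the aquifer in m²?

Δh = 33 ft = 10.06 m
ΔV = 0.567 GL = 5.67 × 10^5 m³
A = ΔV / (S × Δh) = 5.67 × 10^5 / (5.8 × 10^-4 × 10.06) = 9.719 × 10^7 m²

A ≈ 9.72 × 10^7 m²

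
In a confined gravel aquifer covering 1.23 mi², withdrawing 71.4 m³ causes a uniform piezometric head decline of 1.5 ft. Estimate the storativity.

A = 1.23 mi² = 3.186 × 10^6 m²
Δh = 1.5 ft = 0.4572 m
S = ΔV / (A × Δh) = 71.4 m³ / (3.186 × 10^6 m² × 0.4572 m) = 4.902 × 10^-5

S ≈ 4.9 × 10^-5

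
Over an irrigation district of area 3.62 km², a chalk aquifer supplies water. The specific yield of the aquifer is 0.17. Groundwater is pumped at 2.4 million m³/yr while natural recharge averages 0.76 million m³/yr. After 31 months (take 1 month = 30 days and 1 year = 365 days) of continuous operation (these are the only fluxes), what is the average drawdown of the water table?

A = 3.62 km² = 3.62 × 10^6 m²
Net abstraction = 2.4 − 0.76 = 1.64 million m³/yr
Q_net = 1.64 million m³/yr = 4493 m³/d
t = 31 months = 930 d
ΔV = Q × t = 4493 m³/d × 930 d = 4.179 × 10^6 m³
Δh = ΔV / (Sy × A) = 4.179 × 10^6 / (0.17 × 3.62 × 10^6) = 6.79 m

Δh ≈ 6.79 m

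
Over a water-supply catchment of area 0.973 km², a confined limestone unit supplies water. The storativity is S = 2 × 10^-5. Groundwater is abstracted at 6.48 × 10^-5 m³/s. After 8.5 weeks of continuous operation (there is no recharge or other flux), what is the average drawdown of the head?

A = 0.973 km² = 9.73 × 10^5 m²
Q = 6.48 × 10^-5 m³/s = 5.599 m³/d
t = 8.5 weeks = 59.5 d
ΔV = Q × t = 5.599 m³/d × 59.5 d = 333.1 m³
Δh = ΔV / (S × A) = 333.1 / (2 × 10^-5 × 9.73 × 10^5) = 17.12 m

Δh ≈ 17.1 m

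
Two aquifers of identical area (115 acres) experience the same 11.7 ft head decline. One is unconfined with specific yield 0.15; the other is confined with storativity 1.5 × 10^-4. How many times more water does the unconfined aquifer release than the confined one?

ΔV_u / ΔV_c ≈ 1000

A = 115 acres = 4.654 × 10^5 m²
Δh = 11.7 ft = 3.566 m
Unconfined: ΔV_u = Sy × A × Δh = 0.15 × 4.654 × 10^5 × 3.566 = 2.489 × 10^5 m³
Confined: ΔV_c = S × A × Δh = 1.5 × 10^-4 × 4.654 × 10^5 × 3.566 = 248.9 m³
Ratio = ΔV_u / ΔV_c = Sy / S = 0.15 / 1.5 × 10^-4 = 1000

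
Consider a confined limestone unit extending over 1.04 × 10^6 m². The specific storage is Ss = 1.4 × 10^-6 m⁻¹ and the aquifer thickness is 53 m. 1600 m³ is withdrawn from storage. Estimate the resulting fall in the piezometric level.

Δh ≈ 20.7 m

S = Ss × b = 1.4 × 10^-6 m⁻¹ × 53 m = 7.42 × 10^-5
Δh = ΔV / (S × A) = 1600 m³ / (7.42 × 10^-5 × 1.04 × 10^6 m²) = 20.73 m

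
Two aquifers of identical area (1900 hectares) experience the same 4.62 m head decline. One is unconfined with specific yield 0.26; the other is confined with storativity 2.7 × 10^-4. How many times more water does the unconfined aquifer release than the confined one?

ΔV_u / ΔV_c ≈ 963

A = 1900 hectares = 1.9 × 10^7 m²
Unconfined: ΔV_u = Sy × A × Δh = 0.26 × 1.9 × 10^7 × 4.62 = 2.282 × 10^7 m³
Confined: ΔV_c = S × A × Δh = 2.7 × 10^-4 × 1.9 × 10^7 × 4.62 = 23700 m³
Ratio = ΔV_u / ΔV_c = Sy / S = 0.26 / 2.7 × 10^-4 = 963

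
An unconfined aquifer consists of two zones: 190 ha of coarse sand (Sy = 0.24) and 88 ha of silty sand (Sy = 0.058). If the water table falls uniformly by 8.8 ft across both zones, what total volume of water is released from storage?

A₁ = 190 ha = 1.9 × 10^6 m²; A₂ = 88 ha = 8.8 × 10^5 m²
Δh = 8.8 ft = 2.682 m
ΔV₁ = 0.24 × 1.9 × 10^6 × 2.682 = 1.223 × 10^6 m³
ΔV₂ = 0.058 × 8.8 × 10^5 × 2.682 = 1.369 × 10^5 m³
ΔV = ΔV₁ + ΔV₂ = 1.36 × 10^6 m³

ΔV ≈ 1.36 × 10^6 m³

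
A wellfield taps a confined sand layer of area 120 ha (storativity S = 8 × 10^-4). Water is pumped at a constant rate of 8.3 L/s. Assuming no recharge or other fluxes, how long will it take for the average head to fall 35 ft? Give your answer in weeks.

t ≈ 2.04 weeks

A = 120 ha = 1.2 × 10^6 m²
Δh = 35 ft = 10.67 m
ΔV = S × A × Δh = 8 × 10^-4 × 1.2 × 10^6 × 10.67 = 10240 m³
Q = 8.3 L/s = 717.1 m³/d
t = ΔV / Q = 10240 m³ / 717.1 m³/d = 14.28 d
t = 14.28 d ≈ 2.04 weeks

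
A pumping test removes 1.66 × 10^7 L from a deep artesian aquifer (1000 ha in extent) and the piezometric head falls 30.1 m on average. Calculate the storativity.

A = 1000 ha = 1 × 10^7 m²
ΔV = 1.66 × 10^7 L = 16600 m³
S = ΔV / (A × Δh) = 16600 m³ / (1 × 10^7 m² × 30.1 m) = 5.515 × 10^-5

S ≈ 5.5 × 10^-5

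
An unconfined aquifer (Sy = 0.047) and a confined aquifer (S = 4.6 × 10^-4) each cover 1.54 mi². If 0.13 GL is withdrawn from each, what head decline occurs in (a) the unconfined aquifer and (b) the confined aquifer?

Δh_u ≈ 0.693 m; Δh_c ≈ 70.9 m

A = 1.54 mi² = 3.989 × 10^6 m²
ΔV = 0.13 GL = 1.3 × 10^5 m³
Unconfined: Δh_u = ΔV/(Sy·A) = 1.3 × 10^5/(0.047 × 3.989 × 10^6) = 0.6935 m
Confined: Δh_c = ΔV/(S·A) = 1.3 × 10^5/(4.6 × 10^-4 × 3.989 × 10^6) = 70.85 m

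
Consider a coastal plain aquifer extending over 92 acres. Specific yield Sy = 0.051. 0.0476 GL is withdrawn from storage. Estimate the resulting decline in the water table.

Δh ≈ 2.51 m

A = 92 acres = 3.723 × 10^5 m²
ΔV = 0.0476 GL = 47600 m³
Δh = ΔV / (Sy × A) = 47600 m³ / (0.051 × 3.723 × 10^5 m²) = 2.507 m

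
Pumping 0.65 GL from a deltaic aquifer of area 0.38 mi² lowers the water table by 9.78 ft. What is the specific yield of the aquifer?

A = 0.38 mi² = 9.842 × 10^5 m²
Δh = 9.78 ft = 2.981 m
ΔV = 0.65 GL = 6.5 × 10^5 m³
Sy = ΔV / (A × Δh) = 6.5 × 10^5 m³ / (9.842 × 10^5 m² × 2.981 m) = 0.2216

Sy ≈ 0.22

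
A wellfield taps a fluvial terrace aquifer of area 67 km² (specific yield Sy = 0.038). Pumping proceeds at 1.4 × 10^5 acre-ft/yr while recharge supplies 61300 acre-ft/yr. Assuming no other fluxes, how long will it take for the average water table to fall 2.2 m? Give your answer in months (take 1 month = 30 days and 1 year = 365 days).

t ≈ 0.702 months

A = 67 km² = 6.7 × 10^7 m²
ΔV = Sy × A × Δh = 0.038 × 6.7 × 10^7 × 2.2 = 5.601 × 10^6 m³
Net withdrawal = 1.4 × 10^5 − 61300 = 78700 acre-ft/yr = 2.66 × 10^5 m³/d
t = ΔV / Q = 5.601 × 10^6 m³ / 2.66 × 10^5 m³/d = 21.06 d
t = 21.06 d ≈ 0.702 months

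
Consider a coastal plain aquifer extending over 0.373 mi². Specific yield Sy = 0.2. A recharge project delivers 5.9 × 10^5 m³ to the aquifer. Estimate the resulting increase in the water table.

A = 0.373 mi² = 9.661 × 10^5 m²
Δh = ΔV / (Sy × A) = 5.9 × 10^5 m³ / (0.2 × 9.661 × 10^5 m²) = 3.054 m

Δh ≈ 3.05 m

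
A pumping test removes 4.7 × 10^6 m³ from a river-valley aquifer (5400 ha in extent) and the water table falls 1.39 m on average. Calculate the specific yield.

Sy ≈ 0.063

A = 5400 ha = 5.4 × 10^7 m²
Sy = ΔV / (A × Δh) = 4.7 × 10^6 m³ / (5.4 × 10^7 m² × 1.39 m) = 0.06262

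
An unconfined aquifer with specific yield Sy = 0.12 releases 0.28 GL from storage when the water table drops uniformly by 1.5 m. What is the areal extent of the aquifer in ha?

A ≈ 156 ha

ΔV = 0.28 GL = 2.8 × 10^5 m³
A = ΔV / (Sy × Δh) = 2.8 × 10^5 / (0.12 × 1.5) = 1.556 × 10^6 m²
A = 1.556 × 10^6 m² = 155.6 ha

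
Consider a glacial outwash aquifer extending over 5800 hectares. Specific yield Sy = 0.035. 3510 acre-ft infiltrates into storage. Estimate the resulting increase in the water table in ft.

A = 5800 hectares = 5.8 × 10^7 m²
ΔV = 3510 acre-ft = 4.33 × 10^6 m³
Δh = ΔV / (Sy × A) = 4.33 × 10^6 m³ / (0.035 × 5.8 × 10^7 m²) = 2.133 m
Δh = 2.133 m = 6.997 ft

Δh ≈ 7 ft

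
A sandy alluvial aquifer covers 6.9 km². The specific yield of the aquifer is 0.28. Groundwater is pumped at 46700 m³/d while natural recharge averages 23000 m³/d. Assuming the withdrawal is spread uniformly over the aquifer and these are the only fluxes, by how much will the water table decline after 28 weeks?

A = 6.9 km² = 6.9 × 10^6 m²
Net abstraction = 46700 − 23000 = 23700 m³/d
t = 28 weeks = 196 d
ΔV = Q × t = 23700 m³/d × 196 d = 4.645 × 10^6 m³
Δh = ΔV / (Sy × A) = 4.645 × 10^6 / (0.28 × 6.9 × 10^6) = 2.404 m

Δh ≈ 2.4 m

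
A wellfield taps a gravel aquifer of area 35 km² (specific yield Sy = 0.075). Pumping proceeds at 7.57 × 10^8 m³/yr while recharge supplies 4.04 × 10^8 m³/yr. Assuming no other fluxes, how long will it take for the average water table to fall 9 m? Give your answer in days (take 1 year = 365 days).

t ≈ 24.4 days

A = 35 km² = 3.5 × 10^7 m²
ΔV = Sy × A × Δh = 0.075 × 3.5 × 10^7 × 9 = 2.362 × 10^7 m³
Net withdrawal = 7.57 × 10^8 − 4.04 × 10^8 = 3.53 × 10^8 m³/yr = 9.671 × 10^5 m³/d
t = ΔV / Q = 2.362 × 10^7 m³ / 9.671 × 10^5 m³/d = 24.43 d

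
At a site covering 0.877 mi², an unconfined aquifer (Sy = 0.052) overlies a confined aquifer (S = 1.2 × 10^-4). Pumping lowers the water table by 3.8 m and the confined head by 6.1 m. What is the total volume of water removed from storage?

A = 0.877 mi² = 2.271 × 10^6 m²
Unconfined: ΔV_u = Sy × A × Δh_u = 0.052 × 2.271 × 10^6 × 3.8 = 4.488 × 10^5 m³
Confined: ΔV_c = S × A × Δh_c = 1.2 × 10^-4 × 2.271 × 10^6 × 6.1 = 1663 m³
Total ΔV = 4.488 × 10^5 + 1663 = 4.505 × 10^5 m³

ΔV ≈ 4.5 × 10^5 m³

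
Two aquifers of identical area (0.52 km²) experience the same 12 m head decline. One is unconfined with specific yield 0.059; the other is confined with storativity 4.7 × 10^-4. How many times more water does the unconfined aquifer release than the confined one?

ΔV_u / ΔV_c ≈ 126

A = 0.52 km² = 5.2 × 10^5 m²
Unconfined: ΔV_u = Sy × A × Δh = 0.059 × 5.2 × 10^5 × 12 = 3.682 × 10^5 m³
Confined: ΔV_c = S × A × Δh = 4.7 × 10^-4 × 5.2 × 10^5 × 12 = 2933 m³
Ratio = ΔV_u / ΔV_c = Sy / S = 0.059 / 4.7 × 10^-4 = 125.5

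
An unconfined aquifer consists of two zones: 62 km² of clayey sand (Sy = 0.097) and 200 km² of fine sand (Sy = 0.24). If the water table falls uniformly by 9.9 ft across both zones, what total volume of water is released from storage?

ΔV ≈ 1.63 × 10^8 m³

A₁ = 62 km² = 6.2 × 10^7 m²; A₂ = 200 km² = 2 × 10^8 m²
Δh = 9.9 ft = 3.018 m
ΔV₁ = 0.097 × 6.2 × 10^7 × 3.018 = 1.815 × 10^7 m³
ΔV₂ = 0.24 × 2 × 10^8 × 3.018 = 1.448 × 10^8 m³
ΔV = ΔV₁ + ΔV₂ = 1.63 × 10^8 m³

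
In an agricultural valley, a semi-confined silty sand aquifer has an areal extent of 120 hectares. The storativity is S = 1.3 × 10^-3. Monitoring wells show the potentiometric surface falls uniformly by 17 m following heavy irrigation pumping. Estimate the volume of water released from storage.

A = 120 hectares = 1.2 × 10^6 m²
ΔV = S × A × Δh = 0.0013 × 1.2 × 10^6 m² × 17 m = 26520 m³

ΔV ≈ 26500 m³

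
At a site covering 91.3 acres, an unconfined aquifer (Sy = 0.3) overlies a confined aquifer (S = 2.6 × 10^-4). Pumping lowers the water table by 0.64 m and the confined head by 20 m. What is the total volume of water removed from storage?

A = 91.3 acres = 3.695 × 10^5 m²
Unconfined: ΔV_u = Sy × A × Δh_u = 0.3 × 3.695 × 10^5 × 0.64 = 70940 m³
Confined: ΔV_c = S × A × Δh_c = 2.6 × 10^-4 × 3.695 × 10^5 × 20 = 1921 m³
Total ΔV = 70940 + 1921 = 72860 m³

ΔV ≈ 72900 m³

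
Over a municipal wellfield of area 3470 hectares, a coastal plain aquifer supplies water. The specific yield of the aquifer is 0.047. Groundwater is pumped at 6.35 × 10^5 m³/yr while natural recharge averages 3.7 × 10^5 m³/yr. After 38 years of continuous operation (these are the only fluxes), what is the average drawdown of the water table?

A = 3470 hectares = 3.47 × 10^7 m²
Net abstraction = 6.35 × 10^5 − 3.7 × 10^5 = 2.65 × 10^5 m³/yr
Q_net = 2.65 × 10^5 m³/yr = 726 m³/d
t = 38 years = 13870 d
ΔV = Q × t = 726 m³/d × 13870 d = 1.007 × 10^7 m³
Δh = ΔV / (Sy × A) = 1.007 × 10^7 / (0.047 × 3.47 × 10^7) = 6.175 m

Δh ≈ 6.17 m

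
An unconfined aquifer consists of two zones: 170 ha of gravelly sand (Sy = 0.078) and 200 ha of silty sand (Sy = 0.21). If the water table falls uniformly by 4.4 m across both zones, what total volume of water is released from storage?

A₁ = 170 ha = 1.7 × 10^6 m²; A₂ = 200 ha = 2 × 10^6 m²
ΔV₁ = 0.078 × 1.7 × 10^6 × 4.4 = 5.834 × 10^5 m³
ΔV₂ = 0.21 × 2 × 10^6 × 4.4 = 1.848 × 10^6 m³
ΔV = ΔV₁ + ΔV₂ = 2.431 × 10^6 m³

ΔV ≈ 2.43 × 10^6 m³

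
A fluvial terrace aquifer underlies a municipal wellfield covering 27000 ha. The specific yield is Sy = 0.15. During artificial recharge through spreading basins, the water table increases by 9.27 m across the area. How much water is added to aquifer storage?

ΔV ≈ 3.75 × 10^8 m³

A = 27000 ha = 2.7 × 10^8 m²
ΔV = Sy × A × Δh = 0.15 × 2.7 × 10^8 m² × 9.27 m = 3.754 × 10^8 m³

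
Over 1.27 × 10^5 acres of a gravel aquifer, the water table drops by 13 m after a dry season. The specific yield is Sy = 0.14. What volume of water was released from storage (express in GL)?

A = 1.27 × 10^5 acres = 5.14 × 10^8 m²
ΔV = Sy × A × Δh = 0.14 × 5.14 × 10^8 m² × 13 m = 9.354 × 10^8 m³
ΔV = 9.354 × 10^8 m³ = 935.4 GL

ΔV ≈ 935 GL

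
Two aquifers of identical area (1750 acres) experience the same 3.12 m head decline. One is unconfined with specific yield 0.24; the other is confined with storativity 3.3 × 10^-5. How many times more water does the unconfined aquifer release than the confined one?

ΔV_u / ΔV_c ≈ 7270

A = 1750 acres = 7.082 × 10^6 m²
Unconfined: ΔV_u = Sy × A × Δh = 0.24 × 7.082 × 10^6 × 3.12 = 5.303 × 10^6 m³
Confined: ΔV_c = S × A × Δh = 3.3 × 10^-5 × 7.082 × 10^6 × 3.12 = 729.2 m³
Ratio = ΔV_u / ΔV_c = Sy / S = 0.24 / 3.3 × 10^-5 = 7273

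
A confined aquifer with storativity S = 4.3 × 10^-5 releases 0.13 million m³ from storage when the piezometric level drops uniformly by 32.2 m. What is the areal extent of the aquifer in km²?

A ≈ 93.9 km²

ΔV = 0.13 million m³ = 1.3 × 10^5 m³
A = ΔV / (S × Δh) = 1.3 × 10^5 / (4.3 × 10^-5 × 32.2) = 9.389 × 10^7 m²
A = 9.389 × 10^7 m² = 93.89 km²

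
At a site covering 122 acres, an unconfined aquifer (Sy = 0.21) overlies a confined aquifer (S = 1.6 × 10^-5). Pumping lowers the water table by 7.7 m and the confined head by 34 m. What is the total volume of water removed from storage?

A = 122 acres = 4.937 × 10^5 m²
Unconfined: ΔV_u = Sy × A × Δh_u = 0.21 × 4.937 × 10^5 × 7.7 = 7.983 × 10^5 m³
Confined: ΔV_c = S × A × Δh_c = 1.6 × 10^-5 × 4.937 × 10^5 × 34 = 268.6 m³
Total ΔV = 7.983 × 10^5 + 268.6 = 7.986 × 10^5 m³

ΔV ≈ 7.99 × 10^5 m³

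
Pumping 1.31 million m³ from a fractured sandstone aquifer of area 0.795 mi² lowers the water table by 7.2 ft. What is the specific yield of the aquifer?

Sy ≈ 0.29

A = 0.795 mi² = 2.059 × 10^6 m²
Δh = 7.2 ft = 2.195 m
ΔV = 1.31 million m³ = 1.31 × 10^6 m³
Sy = ΔV / (A × Δh) = 1.31 × 10^6 m³ / (2.059 × 10^6 m² × 2.195 m) = 0.2899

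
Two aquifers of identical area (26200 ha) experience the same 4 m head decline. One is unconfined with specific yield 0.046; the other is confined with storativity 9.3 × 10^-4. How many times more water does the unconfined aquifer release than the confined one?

ΔV_u / ΔV_c ≈ 49.5

A = 26200 ha = 2.62 × 10^8 m²
Unconfined: ΔV_u = Sy × A × Δh = 0.046 × 2.62 × 10^8 × 4 = 4.821 × 10^7 m³
Confined: ΔV_c = S × A × Δh = 9.3 × 10^-4 × 2.62 × 10^8 × 4 = 9.746 × 10^5 m³
Ratio = ΔV_u / ΔV_c = Sy / S = 0.046 / 9.3 × 10^-4 = 49.46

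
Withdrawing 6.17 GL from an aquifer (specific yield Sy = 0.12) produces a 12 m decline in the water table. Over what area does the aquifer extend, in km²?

A ≈ 4.28 km²

ΔV = 6.17 GL = 6.17 × 10^6 m³
A = ΔV / (Sy × Δh) = 6.17 × 10^6 / (0.12 × 12) = 4.285 × 10^6 m²
A = 4.285 × 10^6 m² = 4.285 km²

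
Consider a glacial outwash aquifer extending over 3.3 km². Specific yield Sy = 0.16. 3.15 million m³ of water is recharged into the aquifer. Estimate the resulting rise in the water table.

A = 3.3 km² = 3.3 × 10^6 m²
ΔV = 3.15 million m³ = 3.15 × 10^6 m³
Δh = ΔV / (Sy × A) = 3.15 × 10^6 m³ / (0.16 × 3.3 × 10^6 m²) = 5.966 m

Δh ≈ 5.97 m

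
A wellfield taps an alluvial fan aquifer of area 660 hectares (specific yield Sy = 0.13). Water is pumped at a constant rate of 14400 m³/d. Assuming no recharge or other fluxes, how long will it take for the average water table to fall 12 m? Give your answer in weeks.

t ≈ 102 weeks

A = 660 hectares = 6.6 × 10^6 m²
ΔV = Sy × A × Δh = 0.13 × 6.6 × 10^6 × 12 = 1.03 × 10^7 m³
t = ΔV / Q = 1.03 × 10^7 m³ / 14400 m³/d = 715 d
t = 715 d ≈ 102.1 weeks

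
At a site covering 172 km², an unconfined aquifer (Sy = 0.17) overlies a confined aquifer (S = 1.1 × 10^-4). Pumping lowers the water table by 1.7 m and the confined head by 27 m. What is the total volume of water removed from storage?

ΔV ≈ 5.02 × 10^7 m³

A = 172 km² = 1.72 × 10^8 m²
Unconfined: ΔV_u = Sy × A × Δh_u = 0.17 × 1.72 × 10^8 × 1.7 = 4.971 × 10^7 m³
Confined: ΔV_c = S × A × Δh_c = 1.1 × 10^-4 × 1.72 × 10^8 × 27 = 5.108 × 10^5 m³
Total ΔV = 4.971 × 10^7 + 5.108 × 10^5 = 5.022 × 10^7 m³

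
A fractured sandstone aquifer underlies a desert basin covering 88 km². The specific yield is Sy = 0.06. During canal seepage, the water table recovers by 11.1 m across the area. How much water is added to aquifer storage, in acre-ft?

A = 88 km² = 8.8 × 10^7 m²
ΔV = Sy × A × Δh = 0.06 × 8.8 × 10^7 m² × 11.1 m = 5.861 × 10^7 m³
ΔV = 5.861 × 10^7 m³ = 47510 acre-ft

ΔV ≈ 47500 acre-ft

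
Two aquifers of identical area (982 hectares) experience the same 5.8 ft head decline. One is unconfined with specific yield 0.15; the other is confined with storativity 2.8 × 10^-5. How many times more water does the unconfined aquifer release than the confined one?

A = 982 hectares = 9.82 × 10^6 m²
Δh = 5.8 ft = 1.768 m
Unconfined: ΔV_u = Sy × A × Δh = 0.15 × 9.82 × 10^6 × 1.768 = 2.604 × 10^6 m³
Confined: ΔV_c = S × A × Δh = 2.8 × 10^-5 × 9.82 × 10^6 × 1.768 = 486.1 m³
Ratio = ΔV_u / ΔV_c = Sy / S = 0.15 / 2.8 × 10^-5 = 5357

ΔV_u / ΔV_c ≈ 5360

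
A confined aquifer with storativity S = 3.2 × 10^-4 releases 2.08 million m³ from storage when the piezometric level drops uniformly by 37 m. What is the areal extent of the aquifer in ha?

A ≈ 17600 ha

ΔV = 2.08 million m³ = 2.08 × 10^6 m³
A = ΔV / (S × Δh) = 2.08 × 10^6 / (3.2 × 10^-4 × 37) = 1.757 × 10^8 m²
A = 1.757 × 10^8 m² = 17570 ha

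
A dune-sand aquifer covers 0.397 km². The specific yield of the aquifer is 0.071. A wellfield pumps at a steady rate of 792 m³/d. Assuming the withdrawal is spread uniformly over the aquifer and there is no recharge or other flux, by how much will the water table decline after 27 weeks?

A = 0.397 km² = 3.97 × 10^5 m²
t = 27 weeks = 189 d
ΔV = Q × t = 792 m³/d × 189 d = 1.497 × 10^5 m³
Δh = ΔV / (Sy × A) = 1.497 × 10^5 / (0.071 × 3.97 × 10^5) = 5.311 m

Δh ≈ 5.31 m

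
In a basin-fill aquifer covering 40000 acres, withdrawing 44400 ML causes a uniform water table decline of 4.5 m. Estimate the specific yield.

A = 40000 acres = 1.619 × 10^8 m²
ΔV = 44400 ML = 4.44 × 10^7 m³
Sy = ΔV / (A × Δh) = 4.44 × 10^7 m³ / (1.619 × 10^8 m² × 4.5 m) = 0.06095

Sy ≈ 0.061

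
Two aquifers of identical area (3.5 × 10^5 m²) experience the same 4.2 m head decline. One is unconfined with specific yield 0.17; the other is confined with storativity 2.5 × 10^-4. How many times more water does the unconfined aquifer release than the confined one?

ΔV_u / ΔV_c ≈ 680

Unconfined: ΔV_u = Sy × A × Δh = 0.17 × 3.5 × 10^5 × 4.2 = 2.499 × 10^5 m³
Confined: ΔV_c = S × A × Δh = 2.5 × 10^-4 × 3.5 × 10^5 × 4.2 = 367.5 m³
Ratio = ΔV_u / ΔV_c = Sy / S = 0.17 / 2.5 × 10^-4 = 680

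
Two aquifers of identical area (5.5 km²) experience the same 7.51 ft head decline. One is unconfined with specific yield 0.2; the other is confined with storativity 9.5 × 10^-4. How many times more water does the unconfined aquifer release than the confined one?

A = 5.5 km² = 5.5 × 10^6 m²
Δh = 7.51 ft = 2.289 m
Unconfined: ΔV_u = Sy × A × Δh = 0.2 × 5.5 × 10^6 × 2.289 = 2.518 × 10^6 m³
Confined: ΔV_c = S × A × Δh = 9.5 × 10^-4 × 5.5 × 10^6 × 2.289 = 11960 m³
Ratio = ΔV_u / ΔV_c = Sy / S = 0.2 / 9.5 × 10^-4 = 210.5

ΔV_u / ΔV_c ≈ 211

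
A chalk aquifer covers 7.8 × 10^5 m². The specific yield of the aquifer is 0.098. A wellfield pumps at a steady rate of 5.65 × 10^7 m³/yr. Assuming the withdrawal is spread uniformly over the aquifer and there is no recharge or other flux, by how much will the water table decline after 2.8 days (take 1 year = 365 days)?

Δh ≈ 5.67 m

Q = 5.65 × 10^7 m³/yr = 1.548 × 10^5 m³/d
ΔV = Q × t = 1.548 × 10^5 m³/d × 2.8 d = 4.334 × 10^5 m³
Δh = ΔV / (Sy × A) = 4.334 × 10^5 / (0.098 × 7.8 × 10^5) = 5.67 m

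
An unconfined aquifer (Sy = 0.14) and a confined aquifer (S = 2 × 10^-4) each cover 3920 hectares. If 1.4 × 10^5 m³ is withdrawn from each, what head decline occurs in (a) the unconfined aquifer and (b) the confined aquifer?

Δh_u ≈ 0.0255 m; Δh_c ≈ 17.9 m

A = 3920 hectares = 3.92 × 10^7 m²
Unconfined: Δh_u = ΔV/(Sy·A) = 1.4 × 10^5/(0.14 × 3.92 × 10^7) = 0.02551 m
Confined: Δh_c = ΔV/(S·A) = 1.4 × 10^5/(2 × 10^-4 × 3.92 × 10^7) = 17.86 m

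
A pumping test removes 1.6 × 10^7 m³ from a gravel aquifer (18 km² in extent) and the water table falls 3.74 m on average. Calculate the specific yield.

A = 18 km² = 1.8 × 10^7 m²
Sy = ΔV / (A × Δh) = 1.6 × 10^7 m³ / (1.8 × 10^7 m² × 3.74 m) = 0.2377

Sy ≈ 0.24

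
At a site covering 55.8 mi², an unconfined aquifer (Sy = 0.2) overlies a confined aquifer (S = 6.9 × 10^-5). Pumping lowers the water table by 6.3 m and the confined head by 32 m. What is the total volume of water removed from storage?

ΔV ≈ 1.82 × 10^8 m³

A = 55.8 mi² = 1.445 × 10^8 m²
Unconfined: ΔV_u = Sy × A × Δh_u = 0.2 × 1.445 × 10^8 × 6.3 = 1.821 × 10^8 m³
Confined: ΔV_c = S × A × Δh_c = 6.9 × 10^-5 × 1.445 × 10^8 × 32 = 3.191 × 10^5 m³
Total ΔV = 1.821 × 10^8 + 3.191 × 10^5 = 1.824 × 10^8 m³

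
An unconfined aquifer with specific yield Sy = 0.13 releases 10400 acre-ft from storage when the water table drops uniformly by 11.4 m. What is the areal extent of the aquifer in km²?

ΔV = 10400 acre-ft = 1.283 × 10^7 m³
A = ΔV / (Sy × Δh) = 1.283 × 10^7 / (0.13 × 11.4) = 8.656 × 10^6 m²
A = 8.656 × 10^6 m² = 8.656 km²

A ≈ 8.66 km²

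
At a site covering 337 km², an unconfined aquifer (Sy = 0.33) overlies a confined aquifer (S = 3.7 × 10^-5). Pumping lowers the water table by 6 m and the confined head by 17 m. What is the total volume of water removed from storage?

ΔV ≈ 6.67 × 10^8 m³

A = 337 km² = 3.37 × 10^8 m²
Unconfined: ΔV_u = Sy × A × Δh_u = 0.33 × 3.37 × 10^8 × 6 = 6.673 × 10^8 m³
Confined: ΔV_c = S × A × Δh_c = 3.7 × 10^-5 × 3.37 × 10^8 × 17 = 2.12 × 10^5 m³
Total ΔV = 6.673 × 10^8 + 2.12 × 10^5 = 6.675 × 10^8 m³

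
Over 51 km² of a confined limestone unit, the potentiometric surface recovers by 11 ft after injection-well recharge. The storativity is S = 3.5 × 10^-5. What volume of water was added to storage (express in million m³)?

ΔV ≈ 0.00598 million m³

A = 51 km² = 5.1 × 10^7 m²
Δh = 11 ft = 3.353 m
ΔV = S × A × Δh = 3.5 × 10^-5 × 5.1 × 10^7 m² × 3.353 m = 5985 m³
ΔV = 5985 m³ = 0.005985 million m³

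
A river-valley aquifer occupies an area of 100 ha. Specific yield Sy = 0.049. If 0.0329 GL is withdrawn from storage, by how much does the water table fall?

A = 100 ha = 1 × 10^6 m²
ΔV = 0.0329 GL = 32900 m³
Δh = ΔV / (Sy × A) = 32900 m³ / (0.049 × 1 × 10^6 m²) = 0.6714 m

Δh ≈ 0.671 m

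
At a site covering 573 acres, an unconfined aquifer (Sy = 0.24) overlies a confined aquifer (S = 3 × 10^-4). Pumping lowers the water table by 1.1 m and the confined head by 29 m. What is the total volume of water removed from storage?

A = 573 acres = 2.319 × 10^6 m²
Unconfined: ΔV_u = Sy × A × Δh_u = 0.24 × 2.319 × 10^6 × 1.1 = 6.122 × 10^5 m³
Confined: ΔV_c = S × A × Δh_c = 3 × 10^-4 × 2.319 × 10^6 × 29 = 20170 m³
Total ΔV = 6.122 × 10^5 + 20170 = 6.324 × 10^5 m³

ΔV ≈ 6.32 × 10^5 m³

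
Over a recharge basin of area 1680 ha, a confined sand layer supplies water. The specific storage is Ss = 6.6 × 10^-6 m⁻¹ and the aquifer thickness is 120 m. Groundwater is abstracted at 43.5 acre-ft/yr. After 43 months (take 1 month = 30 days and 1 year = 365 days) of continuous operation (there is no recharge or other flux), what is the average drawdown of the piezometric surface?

S = Ss × b = 6.6 × 10^-6 m⁻¹ × 120 m = 7.92 × 10^-4
A = 1680 ha = 1.68 × 10^7 m²
Q = 43.5 acre-ft/yr = 147 m³/d
t = 43 months = 1290 d
ΔV = Q × t = 147 m³/d × 1290 d = 1.896 × 10^5 m³
Δh = ΔV / (S × A) = 1.896 × 10^5 / (7.92 × 10^-4 × 1.68 × 10^7) = 14.25 m

Δh ≈ 14.3 m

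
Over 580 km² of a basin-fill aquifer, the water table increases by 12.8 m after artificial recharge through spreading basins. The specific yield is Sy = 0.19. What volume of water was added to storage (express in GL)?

A = 580 km² = 5.8 × 10^8 m²
ΔV = Sy × A × Δh = 0.19 × 5.8 × 10^8 m² × 12.8 m = 1.411 × 10^9 m³
ΔV = 1.411 × 10^9 m³ = 1411 GL

ΔV ≈ 1410 GL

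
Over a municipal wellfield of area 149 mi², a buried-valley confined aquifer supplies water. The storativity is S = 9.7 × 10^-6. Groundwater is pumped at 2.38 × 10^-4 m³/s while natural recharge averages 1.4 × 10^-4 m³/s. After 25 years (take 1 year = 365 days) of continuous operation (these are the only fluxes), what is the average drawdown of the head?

A = 149 mi² = 3.859 × 10^8 m²
Net abstraction = 2.38 × 10^-4 − 1.4 × 10^-4 = 9.8 × 10^-5 m³/s
Q_net = 9.8 × 10^-5 m³/s = 8.467 m³/d
t = 25 years = 9125 d
ΔV = Q × t = 8.467 m³/d × 9125 d = 77260 m³
Δh = ΔV / (S × A) = 77260 / (9.7 × 10^-6 × 3.859 × 10^8) = 20.64 m

Δh ≈ 20.6 m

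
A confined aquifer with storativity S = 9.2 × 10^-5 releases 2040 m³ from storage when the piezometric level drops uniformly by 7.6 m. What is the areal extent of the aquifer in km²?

A = ΔV / (S × Δh) = 2040 / (9.2 × 10^-5 × 7.6) = 2.918 × 10^6 m²
A = 2.918 × 10^6 m² = 2.918 km²

A ≈ 2.92 km²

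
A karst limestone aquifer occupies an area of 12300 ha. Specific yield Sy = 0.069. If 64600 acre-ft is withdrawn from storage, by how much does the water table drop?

A = 12300 ha = 1.23 × 10^8 m²
ΔV = 64600 acre-ft = 7.968 × 10^7 m³
Δh = ΔV / (Sy × A) = 7.968 × 10^7 m³ / (0.069 × 1.23 × 10^8 m²) = 9.389 m

Δh ≈ 9.39 m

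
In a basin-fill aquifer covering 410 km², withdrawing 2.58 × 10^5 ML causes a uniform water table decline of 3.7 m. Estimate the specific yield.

A = 410 km² = 4.1 × 10^8 m²
ΔV = 2.58 × 10^5 ML = 2.58 × 10^8 m³
Sy = ΔV / (A × Δh) = 2.58 × 10^8 m³ / (4.1 × 10^8 m² × 3.7 m) = 0.1701

Sy ≈ 0.17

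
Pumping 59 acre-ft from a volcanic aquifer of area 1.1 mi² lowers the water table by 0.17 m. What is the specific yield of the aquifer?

A = 1.1 mi² = 2.849 × 10^6 m²
ΔV = 59 acre-ft = 72780 m³
Sy = ΔV / (A × Δh) = 72780 m³ / (2.849 × 10^6 m² × 0.17 m) = 0.1503

Sy ≈ 0.15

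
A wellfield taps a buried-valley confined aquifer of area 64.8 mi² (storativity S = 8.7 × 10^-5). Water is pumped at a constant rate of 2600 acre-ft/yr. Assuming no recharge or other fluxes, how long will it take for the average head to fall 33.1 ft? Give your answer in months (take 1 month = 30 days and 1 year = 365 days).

A = 64.8 mi² = 1.678 × 10^8 m²
Δh = 33.1 ft = 10.09 m
ΔV = S × A × Δh = 8.7 × 10^-5 × 1.678 × 10^8 × 10.09 = 1.473 × 10^5 m³
Q = 2600 acre-ft/yr = 8786 m³/d
t = ΔV / Q = 1.473 × 10^5 m³ / 8786 m³/d = 16.77 d
t = 16.77 d ≈ 0.5589 months

t ≈ 0.559 months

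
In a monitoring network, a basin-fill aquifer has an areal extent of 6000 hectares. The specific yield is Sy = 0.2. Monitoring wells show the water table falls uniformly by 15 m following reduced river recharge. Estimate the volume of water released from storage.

A = 6000 hectares = 6 × 10^7 m²
ΔV = Sy × A × Δh = 0.2 × 6 × 10^7 m² × 15 m = 1.8 × 10^8 m³

ΔV ≈ 1.8 × 10^8 m³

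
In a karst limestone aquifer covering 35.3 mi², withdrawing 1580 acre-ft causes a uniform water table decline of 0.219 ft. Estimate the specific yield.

Sy ≈ 0.32

A = 35.3 mi² = 9.143 × 10^7 m²
Δh = 0.219 ft = 0.06675 m
ΔV = 1580 acre-ft = 1.949 × 10^6 m³
Sy = ΔV / (A × Δh) = 1.949 × 10^6 m³ / (9.143 × 10^7 m² × 0.06675 m) = 0.3193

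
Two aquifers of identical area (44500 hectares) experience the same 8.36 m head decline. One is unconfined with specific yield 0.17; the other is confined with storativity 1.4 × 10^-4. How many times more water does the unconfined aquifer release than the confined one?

A = 44500 hectares = 4.45 × 10^8 m²
Unconfined: ΔV_u = Sy × A × Δh = 0.17 × 4.45 × 10^8 × 8.36 = 6.324 × 10^8 m³
Confined: ΔV_c = S × A × Δh = 1.4 × 10^-4 × 4.45 × 10^8 × 8.36 = 5.208 × 10^5 m³
Ratio = ΔV_u / ΔV_c = Sy / S = 0.17 / 1.4 × 10^-4 = 1214

ΔV_u / ΔV_c ≈ 1210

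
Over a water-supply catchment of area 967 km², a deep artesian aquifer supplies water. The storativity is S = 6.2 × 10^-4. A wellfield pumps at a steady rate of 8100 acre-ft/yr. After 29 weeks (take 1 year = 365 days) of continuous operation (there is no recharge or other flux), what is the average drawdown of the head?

A = 967 km² = 9.67 × 10^8 m²
Q = 8100 acre-ft/yr = 27370 m³/d
t = 29 weeks = 203 d
ΔV = Q × t = 27370 m³/d × 203 d = 5.557 × 10^6 m³
Δh = ΔV / (S × A) = 5.557 × 10^6 / (6.2 × 10^-4 × 9.67 × 10^8) = 9.268 m

Δh ≈ 9.27 m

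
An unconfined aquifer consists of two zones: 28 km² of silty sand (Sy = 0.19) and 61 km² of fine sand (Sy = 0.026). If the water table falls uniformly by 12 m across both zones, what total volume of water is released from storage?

A₁ = 28 km² = 2.8 × 10^7 m²; A₂ = 61 km² = 6.1 × 10^7 m²
ΔV₁ = 0.19 × 2.8 × 10^7 × 12 = 6.384 × 10^7 m³
ΔV₂ = 0.026 × 6.1 × 10^7 × 12 = 1.903 × 10^7 m³
ΔV = ΔV₁ + ΔV₂ = 8.287 × 10^7 m³

ΔV ≈ 8.29 × 10^7 m³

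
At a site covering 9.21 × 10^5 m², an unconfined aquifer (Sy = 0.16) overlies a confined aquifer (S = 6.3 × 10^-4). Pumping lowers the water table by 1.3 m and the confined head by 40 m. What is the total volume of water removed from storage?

ΔV ≈ 2.15 × 10^5 m³

Unconfined: ΔV_u = Sy × A × Δh_u = 0.16 × 9.21 × 10^5 × 1.3 = 1.916 × 10^5 m³
Confined: ΔV_c = S × A × Δh_c = 6.3 × 10^-4 × 9.21 × 10^5 × 40 = 23210 m³
Total ΔV = 1.916 × 10^5 + 23210 = 2.148 × 10^5 m³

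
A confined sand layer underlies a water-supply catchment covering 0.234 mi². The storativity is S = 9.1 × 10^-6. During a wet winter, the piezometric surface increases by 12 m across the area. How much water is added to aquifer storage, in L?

ΔV ≈ 66200 L

A = 0.234 mi² = 6.061 × 10^5 m²
ΔV = S × A × Δh = 9.1 × 10^-6 × 6.061 × 10^5 m² × 12 m = 66.18 m³
ΔV = 66.18 m³ = 66180 L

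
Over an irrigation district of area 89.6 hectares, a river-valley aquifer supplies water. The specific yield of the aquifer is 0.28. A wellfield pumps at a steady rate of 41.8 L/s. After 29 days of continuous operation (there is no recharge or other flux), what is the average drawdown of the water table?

A = 89.6 hectares = 8.96 × 10^5 m²
Q = 41.8 L/s = 3612 m³/d
ΔV = Q × t = 3612 m³/d × 29 d = 1.047 × 10^5 m³
Δh = ΔV / (Sy × A) = 1.047 × 10^5 / (0.28 × 8.96 × 10^5) = 0.4175 m

Δh ≈ 0.417 m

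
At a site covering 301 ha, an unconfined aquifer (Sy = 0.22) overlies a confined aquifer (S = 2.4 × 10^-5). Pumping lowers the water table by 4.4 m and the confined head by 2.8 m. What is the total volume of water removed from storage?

A = 301 ha = 3.01 × 10^6 m²
Unconfined: ΔV_u = Sy × A × Δh_u = 0.22 × 3.01 × 10^6 × 4.4 = 2.914 × 10^6 m³
Confined: ΔV_c = S × A × Δh_c = 2.4 × 10^-5 × 3.01 × 10^6 × 2.8 = 202.3 m³
Total ΔV = 2.914 × 10^6 + 202.3 = 2.914 × 10^6 m³

ΔV ≈ 2.91 × 10^6 m³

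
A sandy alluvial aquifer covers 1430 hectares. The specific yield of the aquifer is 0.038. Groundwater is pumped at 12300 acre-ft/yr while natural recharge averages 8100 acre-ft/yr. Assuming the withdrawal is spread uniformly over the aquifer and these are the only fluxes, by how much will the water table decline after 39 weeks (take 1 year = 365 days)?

Δh ≈ 7.13 m

A = 1430 hectares = 1.43 × 10^7 m²
Net abstraction = 12300 − 8100 = 4200 acre-ft/yr
Q_net = 4200 acre-ft/yr = 14190 m³/d
t = 39 weeks = 273 d
ΔV = Q × t = 14190 m³/d × 273 d = 3.875 × 10^6 m³
Δh = ΔV / (Sy × A) = 3.875 × 10^6 / (0.038 × 1.43 × 10^7) = 7.131 m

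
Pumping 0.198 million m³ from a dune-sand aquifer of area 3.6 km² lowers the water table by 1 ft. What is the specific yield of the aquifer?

A = 3.6 km² = 3.6 × 10^6 m²
Δh = 1 ft = 0.3048 m
ΔV = 0.198 million m³ = 1.98 × 10^5 m³
Sy = ΔV / (A × Δh) = 1.98 × 10^5 m³ / (3.6 × 10^6 m² × 0.3048 m) = 0.1804

Sy ≈ 0.18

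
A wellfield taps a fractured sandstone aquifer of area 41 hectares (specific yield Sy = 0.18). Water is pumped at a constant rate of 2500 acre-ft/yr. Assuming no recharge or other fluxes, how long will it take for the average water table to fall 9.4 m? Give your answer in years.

A = 41 hectares = 4.1 × 10^5 m²
ΔV = Sy × A × Δh = 0.18 × 4.1 × 10^5 × 9.4 = 6.937 × 10^5 m³
Q = 2500 acre-ft/yr = 8449 m³/d
t = ΔV / Q = 6.937 × 10^5 m³ / 8449 m³/d = 82.11 d
t = 82.11 d ≈ 0.225 years

t ≈ 0.225 years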